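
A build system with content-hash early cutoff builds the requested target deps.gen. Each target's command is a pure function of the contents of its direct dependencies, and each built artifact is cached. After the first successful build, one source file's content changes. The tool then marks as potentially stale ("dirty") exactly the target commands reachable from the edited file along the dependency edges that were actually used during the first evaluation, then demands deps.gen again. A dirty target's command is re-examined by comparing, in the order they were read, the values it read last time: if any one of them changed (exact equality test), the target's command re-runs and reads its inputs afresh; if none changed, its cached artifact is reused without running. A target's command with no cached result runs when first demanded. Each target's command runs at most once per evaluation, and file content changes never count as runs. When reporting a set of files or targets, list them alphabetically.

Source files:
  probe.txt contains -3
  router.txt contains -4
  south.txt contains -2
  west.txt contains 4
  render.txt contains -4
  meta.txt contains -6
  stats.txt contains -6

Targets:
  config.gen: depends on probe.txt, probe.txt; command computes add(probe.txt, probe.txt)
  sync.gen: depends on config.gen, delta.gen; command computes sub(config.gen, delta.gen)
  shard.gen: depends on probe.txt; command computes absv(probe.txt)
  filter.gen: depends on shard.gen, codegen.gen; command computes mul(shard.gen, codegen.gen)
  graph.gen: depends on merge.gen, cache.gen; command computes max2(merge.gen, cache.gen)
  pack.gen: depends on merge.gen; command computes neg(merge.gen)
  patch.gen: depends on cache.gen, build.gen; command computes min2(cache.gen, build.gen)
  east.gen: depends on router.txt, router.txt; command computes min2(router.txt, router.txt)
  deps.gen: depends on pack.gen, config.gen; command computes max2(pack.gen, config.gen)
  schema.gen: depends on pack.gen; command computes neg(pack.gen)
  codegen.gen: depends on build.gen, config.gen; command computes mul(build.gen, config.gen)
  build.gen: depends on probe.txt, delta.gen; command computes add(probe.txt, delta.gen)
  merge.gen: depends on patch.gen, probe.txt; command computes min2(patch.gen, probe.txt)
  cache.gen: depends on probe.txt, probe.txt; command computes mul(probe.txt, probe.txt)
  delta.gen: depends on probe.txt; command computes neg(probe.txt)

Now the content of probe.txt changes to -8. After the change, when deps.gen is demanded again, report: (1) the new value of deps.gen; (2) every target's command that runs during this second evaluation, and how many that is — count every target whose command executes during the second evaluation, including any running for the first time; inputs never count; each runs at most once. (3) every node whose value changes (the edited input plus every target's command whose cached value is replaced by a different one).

First evaluation (everything demanded from the output):
  cache.gen = mul(-3, -3) = 9
  config.gen = add(-3, -3) = -6
  delta.gen = neg(-3) = 3
  build.gen = add(-3, 3) = 0
  patch.gen = min2(9, 0) = 0
  merge.gen = min2(0, -3) = -3
  pack.gen = neg(-3) = 3
  deps.gen = max2(3, -6) = 3

Propagation after the edit:
  cache.gen: runs — probe.txt -3->-8; probe.txt -3->-8; result 64.
  config.gen: runs — probe.txt -3->-8; probe.txt -3->-8; result -16.
  delta.gen: runs — probe.txt -3->-8; result 8.
  build.gen: runs — probe.txt -3->-8; delta.gen 3->8; result 0 (same value as before).
  patch.gen: runs — cache.gen 9->64; result 0 (same value as before).
  merge.gen: runs — probe.txt -3->-8; result -8.
  pack.gen: runs — merge.gen -3->-8; result 8.
  deps.gen: runs — pack.gen 3->8; config.gen -6->-16; result 8.

New value of deps.gen: 8.
Target commands that run: build.gen, cache.gen, config.gen, delta.gen, deps.gen, merge.gen, pack.gen, patch.gen — 8 in total.
Values that change: cache.gen, config.gen, delta.gen, deps.gen, merge.gen, pack.gen, probe.txt.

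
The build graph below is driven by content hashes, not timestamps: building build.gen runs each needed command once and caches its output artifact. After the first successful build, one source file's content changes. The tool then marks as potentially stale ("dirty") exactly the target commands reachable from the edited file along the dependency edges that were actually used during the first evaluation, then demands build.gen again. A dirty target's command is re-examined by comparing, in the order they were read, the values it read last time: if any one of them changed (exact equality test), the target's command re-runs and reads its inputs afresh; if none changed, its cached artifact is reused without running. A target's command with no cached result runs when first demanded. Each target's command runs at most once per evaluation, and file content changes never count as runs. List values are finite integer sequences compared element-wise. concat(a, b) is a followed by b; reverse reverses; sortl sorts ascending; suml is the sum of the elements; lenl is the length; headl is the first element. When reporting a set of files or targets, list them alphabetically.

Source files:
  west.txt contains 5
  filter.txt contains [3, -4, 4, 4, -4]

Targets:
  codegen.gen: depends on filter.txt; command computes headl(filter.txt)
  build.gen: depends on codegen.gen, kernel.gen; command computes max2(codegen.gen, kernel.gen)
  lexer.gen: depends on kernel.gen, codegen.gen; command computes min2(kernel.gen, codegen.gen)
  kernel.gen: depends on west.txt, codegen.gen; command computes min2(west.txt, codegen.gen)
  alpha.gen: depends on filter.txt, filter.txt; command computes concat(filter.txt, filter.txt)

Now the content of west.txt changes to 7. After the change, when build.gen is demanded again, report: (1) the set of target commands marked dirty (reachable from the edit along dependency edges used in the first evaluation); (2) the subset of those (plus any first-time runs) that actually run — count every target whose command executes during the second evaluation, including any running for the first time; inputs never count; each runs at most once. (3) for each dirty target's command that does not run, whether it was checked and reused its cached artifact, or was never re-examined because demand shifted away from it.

Dirty set: build.gen, kernel.gen.
Run set: kernel.gen (1 run).
Re-examined without running (cache reused): build.gen.
The important point: kernel.gen recomputes to an identical value, and the output ends up unchanged.

Initial pass — values computed on the first demand:
  codegen.gen = headl([3, -4, 4, 4, -4]) = 3
  kernel.gen = min2(5, 3) = 3
  build.gen = max2(3, 3) = 3

Second demand — change propagation:
  kernel.gen: re-runs because west.txt 5->7; new result 3 (unchanged).
  build.gen: re-examined; everything it read last time is the same (codegen.gen unchanged, kernel.gen unchanged) — cache 3 kept, no run.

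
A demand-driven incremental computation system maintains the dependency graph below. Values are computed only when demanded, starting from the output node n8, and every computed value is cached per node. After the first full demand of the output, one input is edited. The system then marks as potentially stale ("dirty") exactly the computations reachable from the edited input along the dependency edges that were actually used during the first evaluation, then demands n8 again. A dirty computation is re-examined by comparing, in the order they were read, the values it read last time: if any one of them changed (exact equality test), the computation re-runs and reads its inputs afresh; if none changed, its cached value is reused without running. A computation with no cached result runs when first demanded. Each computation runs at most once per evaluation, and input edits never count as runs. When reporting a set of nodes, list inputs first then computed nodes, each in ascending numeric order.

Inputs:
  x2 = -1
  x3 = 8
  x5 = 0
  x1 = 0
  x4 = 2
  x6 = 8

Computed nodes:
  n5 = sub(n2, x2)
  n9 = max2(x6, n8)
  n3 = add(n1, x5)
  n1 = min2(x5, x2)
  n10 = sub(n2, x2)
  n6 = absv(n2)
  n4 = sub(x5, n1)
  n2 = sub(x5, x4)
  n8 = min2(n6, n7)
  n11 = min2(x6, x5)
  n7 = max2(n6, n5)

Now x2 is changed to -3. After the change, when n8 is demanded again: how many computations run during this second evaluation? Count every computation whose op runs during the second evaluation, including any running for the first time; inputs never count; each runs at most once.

First evaluation (everything demanded from the output):
  n2 = sub(0, 2) = -2
  n5 = sub(-2, -1) = -1
  n6 = absv(-2) = 2
  n7 = max2(2, -1) = 2
  n8 = min2(2, 2) = 2

Propagation after the edit:
  n5: runs — x2 -1->-3; result 1.
  n7: runs — n5 -1->1; result 2 (same value as before).
  n8: checked — values it read are unchanged (n6 unchanged, n7 unchanged); reused cached 2 without running.

Key observation: the change is absorbed at n7 — it re-runs but produces the same value, and the output's value is unchanged.

Computations that run: n5, n7 — 2 in total.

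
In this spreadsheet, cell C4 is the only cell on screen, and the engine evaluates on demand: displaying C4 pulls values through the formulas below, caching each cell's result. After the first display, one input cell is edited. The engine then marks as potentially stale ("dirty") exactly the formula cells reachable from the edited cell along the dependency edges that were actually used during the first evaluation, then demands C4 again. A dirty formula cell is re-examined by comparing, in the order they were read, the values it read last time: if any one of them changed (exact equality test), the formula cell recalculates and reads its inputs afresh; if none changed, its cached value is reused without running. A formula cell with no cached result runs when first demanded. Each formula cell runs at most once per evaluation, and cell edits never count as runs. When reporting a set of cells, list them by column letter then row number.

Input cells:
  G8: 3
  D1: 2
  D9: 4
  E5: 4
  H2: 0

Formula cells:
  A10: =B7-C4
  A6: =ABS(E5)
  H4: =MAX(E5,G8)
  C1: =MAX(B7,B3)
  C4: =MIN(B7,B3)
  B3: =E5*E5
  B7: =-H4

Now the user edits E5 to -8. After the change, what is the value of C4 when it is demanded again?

C4 now evaluates to -3.

Initial pass — values computed on the first demand:
  B3 = 4 * 4 = 16
  H4 = MAX(4, 3) = 4
  B7 = -(4) = -4
  C4 = MIN(-4, 16) = -4

Second demand — change propagation:
  B3: re-runs because E5 4->-8; E5 4->-8; new result 64.
  H4: re-runs because E5 4->-8; new result 3.
  B7: re-runs because H4 4->3; new result -3.
  C4: re-runs because B7 -4->-3; B3 16->64; new result -3.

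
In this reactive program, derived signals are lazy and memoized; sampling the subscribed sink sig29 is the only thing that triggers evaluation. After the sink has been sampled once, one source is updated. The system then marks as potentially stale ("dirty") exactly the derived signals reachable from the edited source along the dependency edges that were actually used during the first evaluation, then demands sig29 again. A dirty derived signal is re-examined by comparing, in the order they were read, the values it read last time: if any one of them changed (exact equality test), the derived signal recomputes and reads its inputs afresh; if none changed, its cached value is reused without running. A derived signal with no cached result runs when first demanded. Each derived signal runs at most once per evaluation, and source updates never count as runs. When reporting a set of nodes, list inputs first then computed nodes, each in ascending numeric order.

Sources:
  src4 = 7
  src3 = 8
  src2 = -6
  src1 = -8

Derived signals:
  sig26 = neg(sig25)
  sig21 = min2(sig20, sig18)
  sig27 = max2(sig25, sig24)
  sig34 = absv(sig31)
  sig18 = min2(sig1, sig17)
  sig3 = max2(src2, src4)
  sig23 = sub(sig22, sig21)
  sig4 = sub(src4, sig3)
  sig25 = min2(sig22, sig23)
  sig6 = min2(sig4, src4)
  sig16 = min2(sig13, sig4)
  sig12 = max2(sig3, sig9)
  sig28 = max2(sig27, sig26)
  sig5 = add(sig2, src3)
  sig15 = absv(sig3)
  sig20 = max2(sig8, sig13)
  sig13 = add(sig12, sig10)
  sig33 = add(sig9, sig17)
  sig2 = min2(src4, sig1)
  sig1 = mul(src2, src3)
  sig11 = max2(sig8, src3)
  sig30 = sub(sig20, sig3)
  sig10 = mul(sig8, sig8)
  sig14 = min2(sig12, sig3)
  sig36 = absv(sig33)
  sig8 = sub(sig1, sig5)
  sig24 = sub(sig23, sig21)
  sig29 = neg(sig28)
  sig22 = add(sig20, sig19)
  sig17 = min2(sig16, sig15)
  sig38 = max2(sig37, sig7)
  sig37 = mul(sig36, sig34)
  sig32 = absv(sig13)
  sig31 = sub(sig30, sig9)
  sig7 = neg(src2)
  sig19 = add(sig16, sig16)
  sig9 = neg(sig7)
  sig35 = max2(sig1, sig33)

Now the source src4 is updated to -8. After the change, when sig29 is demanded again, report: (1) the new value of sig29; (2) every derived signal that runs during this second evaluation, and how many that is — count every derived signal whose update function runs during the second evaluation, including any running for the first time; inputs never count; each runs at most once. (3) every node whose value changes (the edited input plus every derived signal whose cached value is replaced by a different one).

Demanding sig29 again yields -150.
20 derived signals run: sig2, sig3, sig4, sig12, sig13, sig15, sig16, sig17, sig18, sig19, sig20, sig21, sig22, sig23, sig24, sig25, sig26, sig27, sig28, sig29.
The nodes whose values change: src4, sig3, sig4, sig12, sig13, sig15, sig16, sig17, sig19, sig20, sig22, sig23, sig24, sig25, sig26, sig27, sig28, sig29.
Note where the cutoff bites: sig5 is checked, finds nothing changed, and keeps its cache.

First demand of the output computes:
  sig1 = mul(-6, 8) = -48
  sig2 = min2(7, -48) = -48
  sig3 = max2(-6, 7) = 7
  sig4 = sub(7, 7) = 0
  sig5 = add(-48, 8) = -40
  sig7 = neg(-6) = 6
  sig8 = sub(-48, -40) = -8
  sig9 = neg(6) = -6
  sig10 = mul(-8, -8) = 64
  sig12 = max2(7, -6) = 7
  sig13 = add(7, 64) = 71
  sig15 = absv(7) = 7
  sig16 = min2(71, 0) = 0
  sig17 = min2(0, 7) = 0
  sig18 = min2(-48, 0) = -48
  sig19 = add(0, 0) = 0
  sig20 = max2(-8, 71) = 71
  sig21 = min2(71, -48) = -48
  sig22 = add(71, 0) = 71
  sig23 = sub(71, -48) = 119
  sig24 = sub(119, -48) = 167
  sig25 = min2(71, 119) = 71
  sig26 = neg(71) = -71
  sig27 = max2(71, 167) = 167
  sig28 = max2(167, -71) = 167
  sig29 = neg(167) = -167

After the edit, cleaning proceeds:
  sig2: a read changed (src4 7->-8) — executes, giving -48 — identical to its old value.
  sig3: a read changed (src4 7->-8) — executes, giving -6.
  sig4: a read changed (src4 7->-8; sig3 7->-6) — executes, giving -2.
  sig5: dirty, but its reads are unchanged (sig2 unchanged, src3 unchanged); cached -40 stands.
  sig8: dirty, but its reads are unchanged (sig1 unchanged, sig5 unchanged); cached -8 stands.
  sig10: dirty, but its reads are unchanged (sig8 unchanged, sig8 unchanged); cached 64 stands.
  sig12: a read changed (sig3 7->-6) — executes, giving -6.
  sig13: a read changed (sig12 7->-6) — executes, giving 58.
  sig15: a read changed (sig3 7->-6) — executes, giving 6.
  sig16: a read changed (sig13 71->58; sig4 0->-2) — executes, giving -2.
  sig17: a read changed (sig16 0->-2; sig15 7->6) — executes, giving -2.
  sig18: a read changed (sig17 0->-2) — executes, giving -48 — identical to its old value.
  sig19: a read changed (sig16 0->-2; sig16 0->-2) — executes, giving -4.
  sig20: a read changed (sig13 71->58) — executes, giving 58.
  sig21: a read changed (sig20 71->58) — executes, giving -48 — identical to its old value.
  sig22: a read changed (sig20 71->58; sig19 0->-4) — executes, giving 54.
  sig23: a read changed (sig22 71->54) — executes, giving 102.
  sig24: a read changed (sig23 119->102) — executes, giving 150.
  sig25: a read changed (sig22 71->54; sig23 119->102) — executes, giving 54.
  sig26: a read changed (sig25 71->54) — executes, giving -54.
  sig27: a read changed (sig25 71->54; sig24 167->150) — executes, giving 150.
  sig28: a read changed (sig27 167->150; sig26 -71->-54) — executes, giving 150.
  sig29: a read changed (sig28 167->150) — executes, giving -150.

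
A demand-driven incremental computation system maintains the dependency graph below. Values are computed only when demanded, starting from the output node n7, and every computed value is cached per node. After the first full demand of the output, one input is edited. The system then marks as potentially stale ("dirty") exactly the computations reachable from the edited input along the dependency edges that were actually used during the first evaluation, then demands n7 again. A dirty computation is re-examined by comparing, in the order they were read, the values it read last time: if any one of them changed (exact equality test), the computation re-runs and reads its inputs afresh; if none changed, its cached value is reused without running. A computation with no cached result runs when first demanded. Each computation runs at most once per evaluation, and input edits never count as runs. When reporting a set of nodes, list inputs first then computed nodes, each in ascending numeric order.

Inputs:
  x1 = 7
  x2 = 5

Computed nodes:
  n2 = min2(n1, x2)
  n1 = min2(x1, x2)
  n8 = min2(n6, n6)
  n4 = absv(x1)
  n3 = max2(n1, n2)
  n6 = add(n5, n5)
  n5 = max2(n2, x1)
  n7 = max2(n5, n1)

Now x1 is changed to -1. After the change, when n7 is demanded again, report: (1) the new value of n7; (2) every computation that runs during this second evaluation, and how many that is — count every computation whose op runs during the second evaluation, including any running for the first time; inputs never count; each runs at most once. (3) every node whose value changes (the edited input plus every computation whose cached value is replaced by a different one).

New value of n7: -1.
Computations that run: n1, n2, n5, n7 — 4 in total.
Values that change: x1, n1, n2, n5, n7.

First evaluation (everything demanded from the output):
  n1 = min2(7, 5) = 5
  n2 = min2(5, 5) = 5
  n5 = max2(5, 7) = 7
  n7 = max2(7, 5) = 7

Propagation after the edit:
  n1: runs — x1 7->-1; result -1.
  n2: runs — n1 5->-1; result -1.
  n5: runs — n2 5->-1; x1 7->-1; result -1.
  n7: runs — n5 7->-1; n1 5->-1; result -1.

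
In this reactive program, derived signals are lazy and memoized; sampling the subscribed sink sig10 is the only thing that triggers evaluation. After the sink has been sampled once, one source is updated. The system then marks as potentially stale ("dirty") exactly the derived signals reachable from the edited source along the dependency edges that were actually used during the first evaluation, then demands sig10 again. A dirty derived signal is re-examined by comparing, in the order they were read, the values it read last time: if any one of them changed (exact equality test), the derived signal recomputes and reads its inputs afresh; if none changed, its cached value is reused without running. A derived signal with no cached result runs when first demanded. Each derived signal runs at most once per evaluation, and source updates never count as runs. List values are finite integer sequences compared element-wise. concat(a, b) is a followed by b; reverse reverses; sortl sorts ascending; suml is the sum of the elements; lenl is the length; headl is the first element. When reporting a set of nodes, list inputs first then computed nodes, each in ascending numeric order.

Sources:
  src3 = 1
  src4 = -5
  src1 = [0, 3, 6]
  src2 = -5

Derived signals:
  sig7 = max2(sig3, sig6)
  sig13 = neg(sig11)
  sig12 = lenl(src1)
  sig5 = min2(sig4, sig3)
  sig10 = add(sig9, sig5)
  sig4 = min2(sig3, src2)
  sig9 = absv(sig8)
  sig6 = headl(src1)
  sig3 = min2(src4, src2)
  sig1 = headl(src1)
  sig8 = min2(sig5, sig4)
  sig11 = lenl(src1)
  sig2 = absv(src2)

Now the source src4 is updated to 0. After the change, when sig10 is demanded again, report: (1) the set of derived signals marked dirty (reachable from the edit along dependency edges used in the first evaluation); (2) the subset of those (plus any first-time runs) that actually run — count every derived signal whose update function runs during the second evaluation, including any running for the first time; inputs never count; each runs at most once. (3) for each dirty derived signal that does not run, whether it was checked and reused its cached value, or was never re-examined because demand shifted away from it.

The edit dirties: sig3, sig4, sig5, sig8, sig9, sig10.
1 derived signals run: sig3.
Cache hits after checking: sig4, sig5, sig8, sig9, sig10.
Note the absorption at sig3: it re-runs yet its value is the same, leaving the output's value untouched.

First demand of the output computes:
  sig3 = min2(-5, -5) = -5
  sig4 = min2(-5, -5) = -5
  sig5 = min2(-5, -5) = -5
  sig8 = min2(-5, -5) = -5
  sig9 = absv(-5) = 5
  sig10 = add(5, -5) = 0

After the edit, cleaning proceeds:
  sig3: a read changed (src4 -5->0) — executes, giving -5 — identical to its old value.
  sig4: dirty, but its reads are unchanged (sig3 unchanged, src2 unchanged); cached -5 stands.
  sig5: dirty, but its reads are unchanged (sig4 unchanged, sig3 unchanged); cached -5 stands.
  sig8: dirty, but its reads are unchanged (sig5 unchanged, sig4 unchanged); cached -5 stands.
  sig9: dirty, but its reads are unchanged (sig8 unchanged); cached 5 stands.
  sig10: dirty, but its reads are unchanged (sig9 unchanged, sig5 unchanged); cached 0 stands.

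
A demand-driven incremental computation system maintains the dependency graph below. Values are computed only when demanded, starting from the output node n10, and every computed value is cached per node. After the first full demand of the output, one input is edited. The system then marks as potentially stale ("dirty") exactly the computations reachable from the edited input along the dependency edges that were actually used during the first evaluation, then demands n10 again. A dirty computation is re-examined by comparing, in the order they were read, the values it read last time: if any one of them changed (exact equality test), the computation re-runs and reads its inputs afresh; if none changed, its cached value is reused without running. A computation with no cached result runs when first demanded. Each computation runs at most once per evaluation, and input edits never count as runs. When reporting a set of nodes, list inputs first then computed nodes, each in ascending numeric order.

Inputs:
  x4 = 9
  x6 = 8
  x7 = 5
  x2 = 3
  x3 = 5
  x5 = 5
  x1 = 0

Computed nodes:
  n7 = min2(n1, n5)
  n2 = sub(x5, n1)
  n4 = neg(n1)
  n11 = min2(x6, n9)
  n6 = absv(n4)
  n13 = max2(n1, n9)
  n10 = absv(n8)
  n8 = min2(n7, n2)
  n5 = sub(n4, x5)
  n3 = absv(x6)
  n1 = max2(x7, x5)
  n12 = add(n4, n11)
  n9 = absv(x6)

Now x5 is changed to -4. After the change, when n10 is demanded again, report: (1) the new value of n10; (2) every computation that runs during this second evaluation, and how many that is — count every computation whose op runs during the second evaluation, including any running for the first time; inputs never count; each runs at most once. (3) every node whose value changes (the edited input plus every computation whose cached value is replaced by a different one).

First evaluation (everything demanded from the output):
  n1 = max2(5, 5) = 5
  n2 = sub(5, 5) = 0
  n4 = neg(5) = -5
  n5 = sub(-5, 5) = -10
  n7 = min2(5, -10) = -10
  n8 = min2(-10, 0) = -10
  n10 = absv(-10) = 10

Propagation after the edit:
  n1: runs — x5 5->-4; result 5 (same value as before).
  n2: runs — x5 5->-4; result -9.
  n4: checked — values it read are unchanged (n1 unchanged); reused cached -5 without running.
  n5: runs — x5 5->-4; result -1.
  n7: runs — n5 -10->-1; result -1.
  n8: runs — n7 -10->-1; n2 0->-9; result -9.
  n10: runs — n8 -10->-9; result 9.

Key observation: the cutoff stops propagation at n4 — its inputs' values are unchanged, so it reuses its cache.

New value of n10: 9.
Computations that run: n1, n2, n5, n7, n8, n10 — 6 in total.
Values that change: x5, n2, n5, n7, n8, n10.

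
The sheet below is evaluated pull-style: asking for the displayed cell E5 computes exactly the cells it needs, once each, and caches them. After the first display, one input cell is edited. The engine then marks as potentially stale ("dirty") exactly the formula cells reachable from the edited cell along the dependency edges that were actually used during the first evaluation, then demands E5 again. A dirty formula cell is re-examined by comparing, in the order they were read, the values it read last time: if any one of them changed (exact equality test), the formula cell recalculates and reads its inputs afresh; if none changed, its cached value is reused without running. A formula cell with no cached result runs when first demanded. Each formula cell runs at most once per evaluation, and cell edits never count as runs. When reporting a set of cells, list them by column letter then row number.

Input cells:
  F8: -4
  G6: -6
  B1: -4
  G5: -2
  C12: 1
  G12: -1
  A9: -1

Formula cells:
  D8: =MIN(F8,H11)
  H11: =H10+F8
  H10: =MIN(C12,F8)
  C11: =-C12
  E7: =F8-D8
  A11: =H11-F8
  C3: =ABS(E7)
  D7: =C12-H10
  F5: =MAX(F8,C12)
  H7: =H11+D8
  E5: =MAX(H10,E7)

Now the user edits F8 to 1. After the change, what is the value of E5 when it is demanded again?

Demanding E5 again yields 1.

First demand of the output computes:
  H10 = MIN(1, -4) = -4
  H11 = -4 + -4 = -8
  D8 = MIN(-4, -8) = -8
  E7 = -4 - -8 = 4
  E5 = MAX(-4, 4) = 4

After the edit, cleaning proceeds:
  H10: a read changed (F8 -4->1) — executes, giving 1.
  H11: a read changed (H10 -4->1; F8 -4->1) — executes, giving 2.
  D8: a read changed (F8 -4->1; H11 -8->2) — executes, giving 1.
  E7: a read changed (F8 -4->1; D8 -8->1) — executes, giving 0.
  E5: a read changed (H10 -4->1; E7 4->0) — executes, giving 1.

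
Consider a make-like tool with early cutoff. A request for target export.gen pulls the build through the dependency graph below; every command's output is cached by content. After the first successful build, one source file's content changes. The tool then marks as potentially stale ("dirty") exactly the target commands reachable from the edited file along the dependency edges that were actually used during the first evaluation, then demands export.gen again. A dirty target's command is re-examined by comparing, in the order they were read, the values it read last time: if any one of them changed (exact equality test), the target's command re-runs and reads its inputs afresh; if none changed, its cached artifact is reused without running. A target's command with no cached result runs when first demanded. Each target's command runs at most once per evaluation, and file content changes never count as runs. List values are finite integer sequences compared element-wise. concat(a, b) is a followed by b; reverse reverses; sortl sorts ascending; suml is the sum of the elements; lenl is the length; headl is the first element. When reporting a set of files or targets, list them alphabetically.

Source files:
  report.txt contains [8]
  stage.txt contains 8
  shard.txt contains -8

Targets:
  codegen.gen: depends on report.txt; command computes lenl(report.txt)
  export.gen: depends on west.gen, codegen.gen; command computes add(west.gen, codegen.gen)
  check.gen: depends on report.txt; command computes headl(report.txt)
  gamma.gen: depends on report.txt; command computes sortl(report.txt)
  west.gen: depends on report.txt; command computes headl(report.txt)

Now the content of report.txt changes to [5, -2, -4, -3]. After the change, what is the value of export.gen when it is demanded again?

Demanding export.gen again yields 9.

First demand of the output computes:
  codegen.gen = lenl([8]) = 1
  west.gen = headl([8]) = 8
  export.gen = add(8, 1) = 9

After the edit, cleaning proceeds:
  codegen.gen: a read changed (report.txt [8]->[5, -2, -4, -3]) — executes, giving 4.
  west.gen: a read changed (report.txt [8]->[5, -2, -4, -3]) — executes, giving 5.
  export.gen: a read changed (west.gen 8->5; codegen.gen 1->4) — executes, giving 9 — identical to its old value.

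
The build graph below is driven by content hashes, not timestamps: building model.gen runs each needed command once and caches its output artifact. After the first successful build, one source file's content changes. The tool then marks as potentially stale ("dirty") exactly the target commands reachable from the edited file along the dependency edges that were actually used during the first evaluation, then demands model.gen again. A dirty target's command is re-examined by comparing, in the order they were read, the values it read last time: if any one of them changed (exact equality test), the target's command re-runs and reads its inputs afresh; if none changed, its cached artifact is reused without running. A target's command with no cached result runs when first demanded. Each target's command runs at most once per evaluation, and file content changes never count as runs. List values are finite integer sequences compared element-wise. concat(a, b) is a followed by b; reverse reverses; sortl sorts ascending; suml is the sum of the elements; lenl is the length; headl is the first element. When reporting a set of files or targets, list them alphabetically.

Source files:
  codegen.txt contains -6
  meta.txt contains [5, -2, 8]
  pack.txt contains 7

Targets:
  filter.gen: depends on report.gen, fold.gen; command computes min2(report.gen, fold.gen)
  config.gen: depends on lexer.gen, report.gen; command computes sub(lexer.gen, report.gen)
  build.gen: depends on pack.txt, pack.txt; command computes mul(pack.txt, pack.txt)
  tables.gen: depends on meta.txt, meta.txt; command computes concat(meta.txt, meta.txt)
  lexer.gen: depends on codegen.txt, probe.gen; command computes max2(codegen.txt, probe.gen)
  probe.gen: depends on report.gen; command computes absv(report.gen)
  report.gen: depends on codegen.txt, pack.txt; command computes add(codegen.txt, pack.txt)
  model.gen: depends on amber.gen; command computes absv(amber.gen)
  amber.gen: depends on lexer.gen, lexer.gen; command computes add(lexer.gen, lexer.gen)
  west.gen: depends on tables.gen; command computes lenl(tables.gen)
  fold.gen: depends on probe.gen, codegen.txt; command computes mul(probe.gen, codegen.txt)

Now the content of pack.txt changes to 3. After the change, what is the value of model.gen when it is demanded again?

Initial pass — values computed on the first demand:
  report.gen = add(-6, 7) = 1
  probe.gen = absv(1) = 1
  lexer.gen = max2(-6, 1) = 1
  amber.gen = add(1, 1) = 2
  model.gen = absv(2) = 2

Second demand — change propagation:
  report.gen: re-runs because pack.txt 7->3; new result -3.
  probe.gen: re-runs because report.gen 1->-3; new result 3.
  lexer.gen: re-runs because probe.gen 1->3; new result 3.
  amber.gen: re-runs because lexer.gen 1->3; lexer.gen 1->3; new result 6.
  model.gen: re-runs because amber.gen 2->6; new result 6.

model.gen now evaluates to 6.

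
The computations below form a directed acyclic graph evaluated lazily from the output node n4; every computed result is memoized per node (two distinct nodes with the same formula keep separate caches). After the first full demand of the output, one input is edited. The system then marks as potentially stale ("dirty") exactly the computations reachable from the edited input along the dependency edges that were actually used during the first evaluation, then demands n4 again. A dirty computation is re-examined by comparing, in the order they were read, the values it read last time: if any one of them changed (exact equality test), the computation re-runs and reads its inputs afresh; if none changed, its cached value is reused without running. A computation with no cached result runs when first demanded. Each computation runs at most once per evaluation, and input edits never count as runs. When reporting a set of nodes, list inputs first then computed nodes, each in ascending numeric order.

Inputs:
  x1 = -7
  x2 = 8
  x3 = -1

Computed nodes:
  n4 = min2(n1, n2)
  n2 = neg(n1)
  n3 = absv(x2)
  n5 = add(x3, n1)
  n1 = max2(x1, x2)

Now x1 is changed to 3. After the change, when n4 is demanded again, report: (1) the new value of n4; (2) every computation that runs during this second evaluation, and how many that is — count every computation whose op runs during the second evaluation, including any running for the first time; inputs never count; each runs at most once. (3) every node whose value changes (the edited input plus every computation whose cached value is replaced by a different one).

Demanding n4 again yields -8.
1 computations run: n1.
The nodes whose values change: x1.
Note the absorption at n1: it re-runs yet its value is the same, leaving the output's value untouched.

First demand of the output computes:
  n1 = max2(-7, 8) = 8
  n2 = neg(8) = -8
  n4 = min2(8, -8) = -8

After the edit, cleaning proceeds:
  n1: a read changed (x1 -7->3) — executes, giving 8 — identical to its old value.
  n2: dirty, but its reads are unchanged (n1 unchanged); cached -8 stands.
  n4: dirty, but its reads are unchanged (n1 unchanged, n2 unchanged); cached -8 stands.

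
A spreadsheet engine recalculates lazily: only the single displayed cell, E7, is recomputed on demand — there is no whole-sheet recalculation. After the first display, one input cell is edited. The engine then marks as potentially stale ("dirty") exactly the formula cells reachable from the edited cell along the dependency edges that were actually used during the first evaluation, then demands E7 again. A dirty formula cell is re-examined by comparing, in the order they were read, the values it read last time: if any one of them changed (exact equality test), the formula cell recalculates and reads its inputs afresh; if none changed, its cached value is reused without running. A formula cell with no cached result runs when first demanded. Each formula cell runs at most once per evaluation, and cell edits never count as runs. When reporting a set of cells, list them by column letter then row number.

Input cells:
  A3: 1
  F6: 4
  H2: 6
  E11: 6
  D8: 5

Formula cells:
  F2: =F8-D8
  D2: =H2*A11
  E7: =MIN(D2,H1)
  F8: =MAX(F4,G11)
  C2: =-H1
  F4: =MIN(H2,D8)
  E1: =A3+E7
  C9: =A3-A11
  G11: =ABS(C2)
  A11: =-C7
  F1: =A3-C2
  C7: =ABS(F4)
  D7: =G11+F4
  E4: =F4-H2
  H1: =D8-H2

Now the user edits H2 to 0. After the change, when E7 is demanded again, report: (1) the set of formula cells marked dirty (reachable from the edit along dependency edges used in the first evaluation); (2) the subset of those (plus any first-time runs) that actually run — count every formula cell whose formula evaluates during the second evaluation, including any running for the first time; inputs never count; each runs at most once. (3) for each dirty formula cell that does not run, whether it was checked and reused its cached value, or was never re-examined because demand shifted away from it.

Marked dirty: A11, C7, D2, E7, F4, H1.
Formula cells that run: A11, C7, D2, E7, F4, H1 — 6 in total.
Every dirty formula cell ran.

First evaluation (everything demanded from the output):
  F4 = MIN(6, 5) = 5
  C7 = ABS(5) = 5
  A11 = -(5) = -5
  D2 = 6 * -5 = -30
  H1 = 5 - 6 = -1
  E7 = MIN(-30, -1) = -30

Propagation after the edit:
  F4: runs — H2 6->0; result 0.
  C7: runs — F4 5->0; result 0.
  A11: runs — C7 5->0; result 0.
  D2: runs — H2 6->0; A11 -5->0; result 0.
  H1: runs — H2 6->0; result 5.
  E7: runs — D2 -30->0; H1 -1->5; result 0.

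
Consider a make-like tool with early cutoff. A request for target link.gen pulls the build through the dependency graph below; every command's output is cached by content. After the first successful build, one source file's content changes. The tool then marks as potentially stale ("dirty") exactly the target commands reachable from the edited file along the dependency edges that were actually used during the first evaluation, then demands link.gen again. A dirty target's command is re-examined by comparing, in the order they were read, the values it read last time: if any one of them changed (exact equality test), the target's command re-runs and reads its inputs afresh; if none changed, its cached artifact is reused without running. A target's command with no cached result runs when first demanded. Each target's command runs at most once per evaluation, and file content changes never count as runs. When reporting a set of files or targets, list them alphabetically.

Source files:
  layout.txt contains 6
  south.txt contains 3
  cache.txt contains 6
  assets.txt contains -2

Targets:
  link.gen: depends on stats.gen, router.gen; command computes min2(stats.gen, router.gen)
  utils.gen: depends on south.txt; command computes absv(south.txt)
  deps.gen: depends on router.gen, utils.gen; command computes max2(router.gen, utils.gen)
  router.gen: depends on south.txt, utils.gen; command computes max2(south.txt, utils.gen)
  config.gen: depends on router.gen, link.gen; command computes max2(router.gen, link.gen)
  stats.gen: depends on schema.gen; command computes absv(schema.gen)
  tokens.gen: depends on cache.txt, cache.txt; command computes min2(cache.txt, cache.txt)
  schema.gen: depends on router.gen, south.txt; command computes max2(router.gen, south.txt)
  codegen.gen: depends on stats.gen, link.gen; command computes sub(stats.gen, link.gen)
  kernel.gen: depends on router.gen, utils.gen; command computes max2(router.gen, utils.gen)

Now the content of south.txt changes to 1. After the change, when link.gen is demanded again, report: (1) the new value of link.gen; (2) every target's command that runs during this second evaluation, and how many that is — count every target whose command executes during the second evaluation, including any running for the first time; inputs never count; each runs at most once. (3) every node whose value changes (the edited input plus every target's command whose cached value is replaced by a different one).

First demand of the output computes:
  utils.gen = absv(3) = 3
  router.gen = max2(3, 3) = 3
  schema.gen = max2(3, 3) = 3
  stats.gen = absv(3) = 3
  link.gen = min2(3, 3) = 3

After the edit, cleaning proceeds:
  utils.gen: a read changed (south.txt 3->1) — executes, giving 1.
  router.gen: a read changed (south.txt 3->1; utils.gen 3->1) — executes, giving 1.
  schema.gen: a read changed (router.gen 3->1; south.txt 3->1) — executes, giving 1.
  stats.gen: a read changed (schema.gen 3->1) — executes, giving 1.
  link.gen: a read changed (stats.gen 3->1; router.gen 3->1) — executes, giving 1.

Demanding link.gen again yields 1.
5 target commands run: link.gen, router.gen, schema.gen, stats.gen, utils.gen.
The nodes whose values change: link.gen, router.gen, schema.gen, south.txt, stats.gen, utils.gen.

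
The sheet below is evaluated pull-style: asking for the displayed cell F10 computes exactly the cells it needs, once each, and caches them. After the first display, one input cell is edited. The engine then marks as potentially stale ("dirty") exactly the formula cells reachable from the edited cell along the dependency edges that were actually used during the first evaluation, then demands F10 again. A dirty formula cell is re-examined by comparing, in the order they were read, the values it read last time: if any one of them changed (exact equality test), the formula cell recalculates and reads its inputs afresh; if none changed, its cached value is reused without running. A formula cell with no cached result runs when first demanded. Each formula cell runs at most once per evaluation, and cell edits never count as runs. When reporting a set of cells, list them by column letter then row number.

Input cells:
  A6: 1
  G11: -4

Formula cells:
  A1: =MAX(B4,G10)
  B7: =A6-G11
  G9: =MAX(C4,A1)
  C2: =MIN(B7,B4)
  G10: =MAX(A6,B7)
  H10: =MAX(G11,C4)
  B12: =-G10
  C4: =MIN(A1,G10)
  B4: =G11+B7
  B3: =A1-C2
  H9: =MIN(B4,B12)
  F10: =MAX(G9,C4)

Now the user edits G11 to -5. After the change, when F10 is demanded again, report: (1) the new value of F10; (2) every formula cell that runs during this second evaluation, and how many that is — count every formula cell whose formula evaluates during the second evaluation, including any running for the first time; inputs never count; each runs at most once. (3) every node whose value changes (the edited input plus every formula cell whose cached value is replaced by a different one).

Demanding F10 again yields 6.
7 formula cells run: A1, B4, B7, C4, F10, G9, G10.
The nodes whose values change: A1, B7, C4, F10, G9, G10, G11.

First demand of the output computes:
  B7 = 1 - -4 = 5
  B4 = -4 + 5 = 1
  G10 = MAX(1, 5) = 5
  A1 = MAX(1, 5) = 5
  C4 = MIN(5, 5) = 5
  G9 = MAX(5, 5) = 5
  F10 = MAX(5, 5) = 5

After the edit, cleaning proceeds:
  B7: a read changed (G11 -4->-5) — executes, giving 6.
  B4: a read changed (G11 -4->-5; B7 5->6) — executes, giving 1 — identical to its old value.
  G10: a read changed (B7 5->6) — executes, giving 6.
  A1: a read changed (G10 5->6) — executes, giving 6.
  C4: a read changed (A1 5->6; G10 5->6) — executes, giving 6.
  G9: a read changed (C4 5->6; A1 5->6) — executes, giving 6.
  F10: a read changed (G9 5->6; C4 5->6) — executes, giving 6.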